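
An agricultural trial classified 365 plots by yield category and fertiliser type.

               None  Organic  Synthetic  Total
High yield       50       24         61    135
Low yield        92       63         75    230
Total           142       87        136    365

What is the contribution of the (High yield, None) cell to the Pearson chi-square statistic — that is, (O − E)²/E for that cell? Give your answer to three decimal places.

Row total (High yield) = 135; column total (None) = 142; N = 365.
Expected count E = 135 × 142 / 365 = 52.5205.
Contribution = (O − E)²/E = (50 − 52.5205)² / 52.5205 = 0.121.

0.121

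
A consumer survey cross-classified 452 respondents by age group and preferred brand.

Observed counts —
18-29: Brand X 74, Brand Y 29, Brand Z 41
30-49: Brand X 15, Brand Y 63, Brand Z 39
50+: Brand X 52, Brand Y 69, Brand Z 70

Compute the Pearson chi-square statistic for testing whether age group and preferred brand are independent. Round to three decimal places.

Row totals: 144, 117, 191. Column totals: 141, 161, 150. Grand total N = 452.
Expected counts (row total × column total / N):
  18-29, Brand X: 144×141/452 = 44.9204
  18-29, Brand Y: 144×161/452 = 51.2920
  18-29, Brand Z: 144×150/452 = 47.7876
  30-49, Brand X: 117×141/452 = 36.4978
  30-49, Brand Y: 117×161/452 = 41.6748
  30-49, Brand Z: 117×150/452 = 38.8274
  50+, Brand X: 191×141/452 = 59.5819
  50+, Brand Y: 191×161/452 = 68.0332
  50+, Brand Z: 191×150/452 = 63.3850
Contributions (O − E)²/E:
  (74 − 44.9204)²/44.9204 = 18.8249
  (29 − 51.2920)²/51.2920 = 9.6883
  (41 − 47.7876)²/47.7876 = 0.9641
  (15 − 36.4978)²/36.4978 = 12.6626
  (63 − 41.6748)²/41.6748 = 10.9122
  (39 − 38.8274)²/38.8274 = 0.0008
  (52 − 59.5819)²/59.5819 = 0.9648
  (69 − 68.0332)²/68.0332 = 0.0137
  (70 − 63.3850)²/63.3850 = 0.6904
χ² = 18.8249 + 9.6883 + 0.9641 + 12.6626 + 10.9122 + 0.0008 + 0.9648 + 0.0137 + 0.6904 = 54.722

54.722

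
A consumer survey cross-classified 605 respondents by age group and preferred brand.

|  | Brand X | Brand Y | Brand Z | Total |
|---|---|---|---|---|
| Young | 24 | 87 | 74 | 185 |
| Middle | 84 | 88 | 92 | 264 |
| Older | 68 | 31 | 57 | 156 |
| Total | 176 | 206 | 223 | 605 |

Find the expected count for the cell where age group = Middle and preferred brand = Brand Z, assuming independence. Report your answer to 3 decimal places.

97.309

Row total (Middle) = 264; column total (Brand Z) = 223; grand total N = 605.
Expected count = (row total × column total) / N = 264 × 223 / 605 = 97.309.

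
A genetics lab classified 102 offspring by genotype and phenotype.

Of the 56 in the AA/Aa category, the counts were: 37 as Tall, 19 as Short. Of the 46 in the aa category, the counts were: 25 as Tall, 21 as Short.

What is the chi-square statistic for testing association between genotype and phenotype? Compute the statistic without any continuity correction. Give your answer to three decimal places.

Row totals: 56, 46. Column totals: 62, 40. Grand total N = 102.
Expected counts (row total × column total / N):
  AA/Aa, Tall: 56×62/102 = 34.0392
  AA/Aa, Short: 56×40/102 = 21.9608
  aa, Tall: 46×62/102 = 27.9608
  aa, Short: 46×40/102 = 18.0392
Contributions (O − E)²/E:
  (37 − 34.0392)²/34.0392 = 0.2575
  (19 − 21.9608)²/21.9608 = 0.3992
  (25 − 27.9608)²/27.9608 = 0.3135
  (21 − 18.0392)²/18.0392 = 0.4860
χ² = 0.2575 + 0.3992 + 0.3135 + 0.4860 = 1.456

1.456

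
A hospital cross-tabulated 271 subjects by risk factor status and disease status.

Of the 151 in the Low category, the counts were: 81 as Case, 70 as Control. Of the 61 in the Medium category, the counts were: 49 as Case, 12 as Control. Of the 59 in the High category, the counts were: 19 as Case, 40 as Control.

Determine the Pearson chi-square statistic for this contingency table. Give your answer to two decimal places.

Row totals: 151, 61, 59. Column totals: 149, 122. Grand total N = 271.
Expected counts (row total × column total / N):
  Low, Case: 151×149/271 = 83.0221
  Low, Control: 151×122/271 = 67.9779
  Medium, Case: 61×149/271 = 33.5387
  Medium, Control: 61×122/271 = 27.4613
  High, Case: 59×149/271 = 32.4391
  High, Control: 59×122/271 = 26.5609
Contributions (O − E)²/E:
  (81 − 83.0221)²/83.0221 = 0.0493
  (70 − 67.9779)²/67.9779 = 0.0602
  (49 − 33.5387)²/33.5387 = 7.1276
  (12 − 27.4613)²/27.4613 = 8.7050
  (19 − 32.4391)²/32.4391 = 5.5676
  (40 − 26.5609)²/26.5609 = 6.7998
χ² = 0.0493 + 0.0602 + 7.1276 + 8.7050 + 5.5676 + 6.7998 = 28.31

28.31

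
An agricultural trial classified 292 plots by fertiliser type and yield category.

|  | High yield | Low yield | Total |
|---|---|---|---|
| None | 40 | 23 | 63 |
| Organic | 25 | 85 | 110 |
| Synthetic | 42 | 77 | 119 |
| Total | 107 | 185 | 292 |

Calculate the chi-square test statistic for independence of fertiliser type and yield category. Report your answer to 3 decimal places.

Grand total N = 292.
Expected counts (row total × column total / N):
  None, High yield: 63×107/292 = 23.0856
  None, Low yield: 63×185/292 = 39.9144
  Organic, High yield: 110×107/292 = 40.3082
  Organic, Low yield: 110×185/292 = 69.6918
  Synthetic, High yield: 119×107/292 = 43.6062
  Synthetic, Low yield: 119×185/292 = 75.3938
Contributions (O − E)²/E:
  (40 − 23.0856)²/23.0856 = 12.3929
  (23 − 39.9144)²/39.9144 = 7.1678
  (25 − 40.3082)²/40.3082 = 5.8137
  (85 − 69.6918)²/69.6918 = 3.3625
  (42 − 43.6062)²/43.6062 = 0.0592
  (77 − 75.3938)²/75.3938 = 0.0342
χ² = 12.3929 + 7.1678 + 5.8137 + 3.3625 + 0.0592 + 0.0342 = 28.830

28.830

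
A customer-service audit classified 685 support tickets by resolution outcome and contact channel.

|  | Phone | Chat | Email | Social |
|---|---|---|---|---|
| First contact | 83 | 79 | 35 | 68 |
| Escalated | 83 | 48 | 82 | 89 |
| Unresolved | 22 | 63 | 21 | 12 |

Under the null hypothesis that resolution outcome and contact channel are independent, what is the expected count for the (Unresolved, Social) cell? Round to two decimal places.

29.11

Row total (Unresolved) = 118; column total (Social) = 169; grand total N = 685.
Expected count = (row total × column total) / N = 118 × 169 / 685 = 29.11.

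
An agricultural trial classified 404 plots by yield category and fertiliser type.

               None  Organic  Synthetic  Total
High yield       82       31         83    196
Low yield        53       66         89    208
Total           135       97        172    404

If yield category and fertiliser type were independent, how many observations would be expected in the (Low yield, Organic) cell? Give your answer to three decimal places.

49.941

Row total (Low yield) = 208; column total (Organic) = 97; grand total N = 404.
Expected count = (row total × column total) / N = 208 × 97 / 404 = 49.941.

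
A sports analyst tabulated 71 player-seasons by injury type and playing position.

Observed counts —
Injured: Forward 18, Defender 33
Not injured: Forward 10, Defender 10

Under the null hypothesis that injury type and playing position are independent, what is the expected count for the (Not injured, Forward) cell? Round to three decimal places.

Row total (Not injured) = 20; column total (Forward) = 28; grand total N = 71.
Expected count = (row total × column total) / N = 20 × 28 / 71 = 7.887.

7.887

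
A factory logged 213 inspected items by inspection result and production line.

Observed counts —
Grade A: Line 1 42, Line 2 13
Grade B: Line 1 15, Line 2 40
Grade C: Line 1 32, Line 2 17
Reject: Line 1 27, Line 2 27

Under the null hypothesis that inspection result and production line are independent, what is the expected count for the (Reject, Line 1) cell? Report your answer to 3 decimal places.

Row total (Reject) = 54; column total (Line 1) = 116; grand total N = 213.
Expected count = (row total × column total) / N = 54 × 116 / 213 = 29.408.

29.408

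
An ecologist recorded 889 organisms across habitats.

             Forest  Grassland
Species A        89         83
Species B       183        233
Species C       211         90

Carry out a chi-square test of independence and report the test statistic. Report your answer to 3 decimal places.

Row totals: 172, 416, 301. Column totals: 483, 406. Grand total N = 889.
Expected counts (row total × column total / N):
  Species A, Forest: 172×483/889 = 93.44882
  Species A, Grassland: 172×406/889 = 78.55118
  Species B, Forest: 416×483/889 = 226.01575
  Species B, Grassland: 416×406/889 = 189.98425
  Species C, Forest: 301×483/889 = 163.53543
  Species C, Grassland: 301×406/889 = 137.46457
Contributions (O − E)²/E:
  (89 − 93.44882)²/93.44882 = 0.2118
  (83 − 78.55118)²/78.55118 = 0.2520
  (183 − 226.01575)²/226.01575 = 8.1868
  (233 − 189.98425)²/189.98425 = 9.7395
  (211 − 163.53543)²/163.53543 = 13.7761
  (90 − 137.46457)²/137.46457 = 16.3888
χ² = 0.2118 + 0.2520 + 8.1868 + 9.7395 + 13.7761 + 16.3888 = 48.555

48.555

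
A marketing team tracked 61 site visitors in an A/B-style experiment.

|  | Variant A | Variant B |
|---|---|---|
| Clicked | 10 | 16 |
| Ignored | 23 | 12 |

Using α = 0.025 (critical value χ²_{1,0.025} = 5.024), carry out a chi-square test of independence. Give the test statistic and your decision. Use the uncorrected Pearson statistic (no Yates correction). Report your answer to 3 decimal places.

4.462; fail to reject H₀

Row totals: 26, 35. Column totals: 33, 28. Grand total N = 61.
Expected counts (row total × column total / N):
  Clicked, Variant A: 26×33/61 = 14.0656
  Clicked, Variant B: 26×28/61 = 11.9344
  Ignored, Variant A: 35×33/61 = 18.9344
  Ignored, Variant B: 35×28/61 = 16.0656
Contributions (O − E)²/E:
  (10 − 14.0656)²/14.0656 = 1.1751
  (16 − 11.9344)²/11.9344 = 1.3850
  (23 − 18.9344)²/18.9344 = 0.8730
  (12 − 16.0656)²/16.0656 = 1.0289
χ² = 1.1751 + 1.3850 + 0.8730 + 1.0289 = 4.462
df = (2−1)(2−1) = 1. Since 4.462 < 5.024, fail to reject the null hypothesis of independence at α = 0.025.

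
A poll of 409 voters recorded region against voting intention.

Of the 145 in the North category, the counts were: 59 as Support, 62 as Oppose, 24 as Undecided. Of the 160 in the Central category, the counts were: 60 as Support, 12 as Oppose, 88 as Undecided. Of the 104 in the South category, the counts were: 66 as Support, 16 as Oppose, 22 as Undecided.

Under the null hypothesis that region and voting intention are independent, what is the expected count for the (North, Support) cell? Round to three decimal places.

65.587

Row total (North) = 145; column total (Support) = 185; grand total N = 409.
Expected count = (row total × column total) / N = 145 × 185 / 409 = 65.587.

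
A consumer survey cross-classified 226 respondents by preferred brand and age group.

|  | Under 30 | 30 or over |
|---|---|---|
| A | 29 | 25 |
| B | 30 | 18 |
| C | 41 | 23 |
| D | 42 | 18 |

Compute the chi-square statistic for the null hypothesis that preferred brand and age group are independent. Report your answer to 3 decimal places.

3.291

Row totals: 54, 48, 64, 60. Column totals: 142, 84. Grand total N = 226.
Expected counts (row total × column total / N):
  A, Under 30: 54×142/226 = 33.9292
  A, 30 or over: 54×84/226 = 20.0708
  B, Under 30: 48×142/226 = 30.1593
  B, 30 or over: 48×84/226 = 17.8407
  C, Under 30: 64×142/226 = 40.2124
  C, 30 or over: 64×84/226 = 23.7876
  D, Under 30: 60×142/226 = 37.6991
  D, 30 or over: 60×84/226 = 22.3009
Contributions (O − E)²/E:
  (29 − 33.9292)²/33.9292 = 0.7161
  (25 − 20.0708)²/20.0708 = 1.2106
  (30 − 30.1593)²/30.1593 = 0.0008
  (18 − 17.8407)²/17.8407 = 0.0014
  (41 − 40.2124)²/40.2124 = 0.0154
  (23 − 23.7876)²/23.7876 = 0.0261
  (42 − 37.6991)²/37.6991 = 0.4907
  (18 − 22.3009)²/22.3009 = 0.8295
χ² = 0.7161 + 1.2106 + 0.0008 + 0.0014 + 0.0154 + 0.0261 + 0.4907 + 0.8295 = 3.291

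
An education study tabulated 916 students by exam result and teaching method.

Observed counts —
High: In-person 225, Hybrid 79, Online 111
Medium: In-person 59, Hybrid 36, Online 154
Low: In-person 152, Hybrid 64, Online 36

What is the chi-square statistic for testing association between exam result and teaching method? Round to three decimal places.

144.892

Row totals: 415, 249, 252. Column totals: 436, 179, 301. Grand total N = 916.
Expected counts (row total × column total / N):
  High, In-person: 415×436/916 = 197.53275
  High, Hybrid: 415×179/916 = 81.09716
  High, Online: 415×301/916 = 136.37009
  Medium, In-person: 249×436/916 = 118.51965
  Medium, Hybrid: 249×179/916 = 48.65830
  Medium, Online: 249×301/916 = 81.82205
  Low, In-person: 252×436/916 = 119.94760
  Low, Hybrid: 252×179/916 = 49.24454
  Low, Online: 252×301/916 = 82.80786
Contributions (O − E)²/E:
  (225 − 197.53275)²/197.53275 = 3.8194
  (79 − 81.09716)²/81.09716 = 0.0542
  (111 − 136.37009)²/136.37009 = 4.7198
  (59 − 118.51965)²/118.51965 = 29.8903
  (36 − 48.65830)²/48.65830 = 3.2930
  (154 − 81.82205)²/81.82205 = 63.6706
  (152 − 119.94760)²/119.94760 = 8.5650
  (64 − 49.24454)²/49.24454 = 4.4213
  (36 − 82.80786)²/82.80786 = 26.4585
χ² = 3.8194 + 0.0542 + 4.7198 + 29.8903 + 3.2930 + 63.6706 + 8.5650 + 4.4213 + 26.4585 = 144.892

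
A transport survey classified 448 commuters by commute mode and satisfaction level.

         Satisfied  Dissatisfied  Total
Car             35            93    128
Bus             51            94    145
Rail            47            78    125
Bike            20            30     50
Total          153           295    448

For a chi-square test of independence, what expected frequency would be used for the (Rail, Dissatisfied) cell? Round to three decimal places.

Row total (Rail) = 125; column total (Dissatisfied) = 295; grand total N = 448.
Expected count = (row total × column total) / N = 125 × 295 / 448 = 82.310.

82.310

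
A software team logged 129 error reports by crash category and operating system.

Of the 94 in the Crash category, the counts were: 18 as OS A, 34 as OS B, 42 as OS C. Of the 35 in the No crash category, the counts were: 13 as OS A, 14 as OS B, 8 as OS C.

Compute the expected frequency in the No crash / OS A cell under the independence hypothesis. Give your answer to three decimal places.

8.411

Row total (No crash) = 35; column total (OS A) = 31; grand total N = 129.
Expected count = (row total × column total) / N = 35 × 31 / 129 = 8.411.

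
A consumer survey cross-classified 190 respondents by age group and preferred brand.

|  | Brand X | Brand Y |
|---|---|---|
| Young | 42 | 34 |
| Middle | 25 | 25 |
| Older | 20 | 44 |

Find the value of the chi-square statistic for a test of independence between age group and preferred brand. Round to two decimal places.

8.56

Row totals: 76, 50, 64. Column totals: 87, 103. Grand total N = 190.
Expected counts (row total × column total / N):
  Young, Brand X: 76×87/190 = 34.800
  Young, Brand Y: 76×103/190 = 41.200
  Middle, Brand X: 50×87/190 = 22.895
  Middle, Brand Y: 50×103/190 = 27.105
  Older, Brand X: 64×87/190 = 29.305
  Older, Brand Y: 64×103/190 = 34.695
Contributions (O − E)²/E:
  (42 − 34.800)²/34.800 = 1.4897
  (34 − 41.200)²/41.200 = 1.2583
  (25 − 22.895)²/22.895 = 0.1935
  (25 − 27.105)²/27.105 = 0.1635
  (20 − 29.305)²/29.305 = 2.9545
  (44 − 34.695)²/34.695 = 2.4955
χ² = 1.4897 + 1.2583 + 0.1935 + 0.1635 + 2.9545 + 2.4955 = 8.56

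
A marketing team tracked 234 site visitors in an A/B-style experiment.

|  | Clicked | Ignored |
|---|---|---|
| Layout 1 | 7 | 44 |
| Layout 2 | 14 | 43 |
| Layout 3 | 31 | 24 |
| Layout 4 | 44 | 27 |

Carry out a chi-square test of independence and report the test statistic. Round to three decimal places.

40.319

Row totals: 51, 57, 55, 71. Column totals: 96, 138. Grand total N = 234.
Expected counts (row total × column total / N):
  Layout 1, Clicked: 51×96/234 = 20.9231
  Layout 1, Ignored: 51×138/234 = 30.0769
  Layout 2, Clicked: 57×96/234 = 23.3846
  Layout 2, Ignored: 57×138/234 = 33.6154
  Layout 3, Clicked: 55×96/234 = 22.5641
  Layout 3, Ignored: 55×138/234 = 32.4359
  Layout 4, Clicked: 71×96/234 = 29.1282
  Layout 4, Ignored: 71×138/234 = 41.8718
Contributions (O − E)²/E:
  (7 − 20.9231)²/20.9231 = 9.2650
  (44 − 30.0769)²/30.0769 = 6.4452
  (14 − 23.3846)²/23.3846 = 3.7662
  (43 − 33.6154)²/33.6154 = 2.6200
  (31 − 22.5641)²/22.5641 = 3.1539
  (24 − 32.4359)²/32.4359 = 2.1940
  (44 − 29.1282)²/29.1282 = 7.5930
  (27 − 41.8718)²/41.8718 = 5.2821
χ² = 9.2650 + 6.4452 + 3.7662 + 2.6200 + 3.1539 + 2.1940 + 7.5930 + 5.2821 = 40.319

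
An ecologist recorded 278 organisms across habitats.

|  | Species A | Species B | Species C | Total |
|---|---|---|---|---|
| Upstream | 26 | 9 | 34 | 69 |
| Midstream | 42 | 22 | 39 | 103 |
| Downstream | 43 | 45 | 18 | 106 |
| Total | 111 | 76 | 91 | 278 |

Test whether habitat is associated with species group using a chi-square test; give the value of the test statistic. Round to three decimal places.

30.110

Grand total N = 278.
Expected counts (row total × column total / N):
  Upstream, Species A: 69×111/278 = 27.5504
  Upstream, Species B: 69×76/278 = 18.8633
  Upstream, Species C: 69×91/278 = 22.5863
  Midstream, Species A: 103×111/278 = 41.1259
  Midstream, Species B: 103×76/278 = 28.1583
  Midstream, Species C: 103×91/278 = 33.7158
  Downstream, Species A: 106×111/278 = 42.3237
  Downstream, Species B: 106×76/278 = 28.9784
  Downstream, Species C: 106×91/278 = 34.6978
Contributions (O − E)²/E:
  (26 − 27.5504)²/27.5504 = 0.0872
  (9 − 18.8633)²/18.8633 = 5.1574
  (34 − 22.5863)²/22.5863 = 5.7678
  (42 − 41.1259)²/41.1259 = 0.0186
  (22 − 28.1583)²/28.1583 = 1.3468
  (39 − 33.7158)²/33.7158 = 0.8282
  (43 − 42.3237)²/42.3237 = 0.0108
  (45 − 28.9784)²/28.9784 = 8.8580
  (18 − 34.6978)²/34.6978 = 8.0356
χ² = 0.0872 + 5.1574 + 5.7678 + 0.0186 + 1.3468 + 0.8282 + 0.0108 + 8.8580 + 8.0356 = 30.110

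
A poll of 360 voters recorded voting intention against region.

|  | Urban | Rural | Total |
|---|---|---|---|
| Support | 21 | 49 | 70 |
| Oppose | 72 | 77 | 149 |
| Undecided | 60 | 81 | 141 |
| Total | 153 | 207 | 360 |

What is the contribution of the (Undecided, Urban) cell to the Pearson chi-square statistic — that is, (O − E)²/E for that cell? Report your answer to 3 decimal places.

0.000

Row total (Undecided) = 141; column total (Urban) = 153; N = 360.
Expected count E = 141 × 153 / 360 = 59.9250.
Contribution = (O − E)²/E = (60 − 59.9250)² / 59.9250 = 0.000.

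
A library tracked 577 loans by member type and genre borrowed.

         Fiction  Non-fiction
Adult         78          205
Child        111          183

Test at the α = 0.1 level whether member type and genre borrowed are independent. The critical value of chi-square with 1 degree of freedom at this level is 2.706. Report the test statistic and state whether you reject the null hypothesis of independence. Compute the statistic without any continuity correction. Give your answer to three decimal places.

6.802; reject H₀

Row totals: 283, 294. Column totals: 189, 388. Grand total N = 577.
Expected counts (row total × column total / N):
  Adult, Fiction: 283×189/577 = 92.6984
  Adult, Non-fiction: 283×388/577 = 190.3016
  Child, Fiction: 294×189/577 = 96.3016
  Child, Non-fiction: 294×388/577 = 197.6984
Contributions (O − E)²/E:
  (78 − 92.6984)²/92.6984 = 2.3306
  (205 − 190.3016)²/190.3016 = 1.1353
  (111 − 96.3016)²/96.3016 = 2.2434
  (183 − 197.6984)²/197.6984 = 1.0928
χ² = 2.3306 + 1.1353 + 2.2434 + 1.0928 = 6.802
df = (2−1)(2−1) = 1. Since 6.802 > 2.706, reject the null hypothesis of independence at α = 0.1.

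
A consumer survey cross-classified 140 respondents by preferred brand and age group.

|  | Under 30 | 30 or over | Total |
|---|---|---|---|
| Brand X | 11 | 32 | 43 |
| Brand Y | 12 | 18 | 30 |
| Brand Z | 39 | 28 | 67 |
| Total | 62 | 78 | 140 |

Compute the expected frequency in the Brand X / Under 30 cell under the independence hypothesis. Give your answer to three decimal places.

Row total (Brand X) = 43; column total (Under 30) = 62; grand total N = 140.
Expected count = (row total × column total) / N = 43 × 62 / 140 = 19.043.

19.043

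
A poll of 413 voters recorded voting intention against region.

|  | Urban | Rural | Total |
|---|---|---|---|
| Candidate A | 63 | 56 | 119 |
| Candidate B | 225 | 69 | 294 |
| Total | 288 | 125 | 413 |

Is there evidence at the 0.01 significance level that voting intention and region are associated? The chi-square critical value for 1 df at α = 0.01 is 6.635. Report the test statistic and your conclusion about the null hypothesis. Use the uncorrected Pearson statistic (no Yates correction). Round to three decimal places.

22.335; reject H₀

Grand total N = 413.
Expected counts (row total × column total / N):
  Candidate A, Urban: 119×288/413 = 82.9831
  Candidate A, Rural: 119×125/413 = 36.0169
  Candidate B, Urban: 294×288/413 = 205.0169
  Candidate B, Rural: 294×125/413 = 88.9831
Contributions (O − E)²/E:
  (63 − 82.9831)²/82.9831 = 4.8121
  (56 − 36.0169)²/36.0169 = 11.0871
  (225 − 205.0169)²/205.0169 = 1.9478
  (69 − 88.9831)²/88.9831 = 4.4876
χ² = 4.8121 + 11.0871 + 1.9478 + 4.4876 = 22.335
df = (2−1)(2−1) = 1. Since 22.335 > 6.635, reject the null hypothesis of independence at α = 0.01.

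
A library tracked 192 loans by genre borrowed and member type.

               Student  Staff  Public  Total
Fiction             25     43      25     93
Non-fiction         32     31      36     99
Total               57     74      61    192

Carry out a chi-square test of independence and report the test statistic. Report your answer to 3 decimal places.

4.606

Grand total N = 192.
Expected counts (row total × column total / N):
  Fiction, Student: 93×57/192 = 27.6094
  Fiction, Staff: 93×74/192 = 35.8438
  Fiction, Public: 93×61/192 = 29.5469
  Non-fiction, Student: 99×57/192 = 29.3906
  Non-fiction, Staff: 99×74/192 = 38.1562
  Non-fiction, Public: 99×61/192 = 31.4531
Contributions (O − E)²/E:
  (25 − 27.6094)²/27.6094 = 0.2466
  (43 − 35.8438)²/35.8438 = 1.4287
  (25 − 29.5469)²/29.5469 = 0.6997
  (32 − 29.3906)²/29.3906 = 0.2317
  (31 − 38.1562)²/38.1562 = 1.3421
  (36 − 31.4531)²/31.4531 = 0.6573
χ² = 0.2466 + 1.4287 + 0.6997 + 0.2317 + 1.3421 + 0.6573 = 4.606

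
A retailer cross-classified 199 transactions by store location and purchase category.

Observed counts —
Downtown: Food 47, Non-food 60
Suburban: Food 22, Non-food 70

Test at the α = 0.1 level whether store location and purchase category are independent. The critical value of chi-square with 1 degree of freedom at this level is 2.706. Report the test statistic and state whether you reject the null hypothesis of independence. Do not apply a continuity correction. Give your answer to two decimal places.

8.75; reject H₀

Row totals: 107, 92. Column totals: 69, 130. Grand total N = 199.
Expected counts (row total × column total / N):
  Downtown, Food: 107×69/199 = 37.101
  Downtown, Non-food: 107×130/199 = 69.899
  Suburban, Food: 92×69/199 = 31.899
  Suburban, Non-food: 92×130/199 = 60.101
Contributions (O − E)²/E:
  (47 − 37.101)²/37.101 = 2.6412
  (60 − 69.899)²/69.899 = 1.4019
  (22 − 31.899)²/31.899 = 3.0719
  (70 − 60.101)²/60.101 = 1.6304
χ² = 2.6412 + 1.4019 + 3.0719 + 1.6304 = 8.75
df = (2−1)(2−1) = 1. Since 8.75 > 2.706, reject the null hypothesis of independence at α = 0.1.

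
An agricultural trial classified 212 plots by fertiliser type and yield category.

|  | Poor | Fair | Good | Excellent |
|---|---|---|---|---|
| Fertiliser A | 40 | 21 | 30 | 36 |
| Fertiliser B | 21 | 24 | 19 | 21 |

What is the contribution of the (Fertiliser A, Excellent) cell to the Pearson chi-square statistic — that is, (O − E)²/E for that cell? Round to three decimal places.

Row total (Fertiliser A) = 127; column total (Excellent) = 57; N = 212.
Expected count E = 127 × 57 / 212 = 34.1462.
Contribution = (O − E)²/E = (36 − 34.1462)² / 34.1462 = 0.101.

0.101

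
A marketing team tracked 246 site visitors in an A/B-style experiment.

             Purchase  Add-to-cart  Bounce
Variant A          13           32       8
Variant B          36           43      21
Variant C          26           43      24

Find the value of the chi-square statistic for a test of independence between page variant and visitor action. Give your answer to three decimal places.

Row totals: 53, 100, 93. Column totals: 75, 118, 53. Grand total N = 246.
Expected counts (row total × column total / N):
  Variant A, Purchase: 53×75/246 = 16.1585
  Variant A, Add-to-cart: 53×118/246 = 25.4228
  Variant A, Bounce: 53×53/246 = 11.4187
  Variant B, Purchase: 100×75/246 = 30.4878
  Variant B, Add-to-cart: 100×118/246 = 47.9675
  Variant B, Bounce: 100×53/246 = 21.5447
  Variant C, Purchase: 93×75/246 = 28.3537
  Variant C, Add-to-cart: 93×118/246 = 44.6098
  Variant C, Bounce: 93×53/246 = 20.0366
Contributions (O − E)²/E:
  (13 − 16.1585)²/16.1585 = 0.6174
  (32 − 25.4228)²/25.4228 = 1.7016
  (8 − 11.4187)²/11.4187 = 1.0235
  (36 − 30.4878)²/30.4878 = 0.9966
  (43 − 47.9675)²/47.9675 = 0.5144
  (21 − 21.5447)²/21.5447 = 0.0138
  (26 − 28.3537)²/28.3537 = 0.1954
  (43 − 44.6098)²/44.6098 = 0.0581
  (24 − 20.0366)²/20.0366 = 0.7840
χ² = 0.6174 + 1.7016 + 1.0235 + 0.9966 + 0.5144 + 0.0138 + 0.1954 + 0.0581 + 0.7840 = 5.905

5.905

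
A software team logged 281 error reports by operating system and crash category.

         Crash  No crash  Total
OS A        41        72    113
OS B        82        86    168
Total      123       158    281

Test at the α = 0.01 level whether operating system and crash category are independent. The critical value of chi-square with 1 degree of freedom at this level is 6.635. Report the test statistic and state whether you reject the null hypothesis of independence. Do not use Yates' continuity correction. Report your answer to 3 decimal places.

Grand total N = 281.
Expected counts (row total × column total / N):
  OS A, Crash: 113×123/281 = 49.4626
  OS A, No crash: 113×158/281 = 63.5374
  OS B, Crash: 168×123/281 = 73.5374
  OS B, No crash: 168×158/281 = 94.4626
Contributions (O − E)²/E:
  (41 − 49.4626)²/49.4626 = 1.4479
  (72 − 63.5374)²/63.5374 = 1.1271
  (82 − 73.5374)²/73.5374 = 0.9739
  (86 − 94.4626)²/94.4626 = 0.7581
χ² = 1.4479 + 1.1271 + 0.9739 + 0.7581 = 4.307
df = (2−1)(2−1) = 1. Since 4.307 < 6.635, fail to reject the null hypothesis of independence at α = 0.01.

4.307; fail to reject H₀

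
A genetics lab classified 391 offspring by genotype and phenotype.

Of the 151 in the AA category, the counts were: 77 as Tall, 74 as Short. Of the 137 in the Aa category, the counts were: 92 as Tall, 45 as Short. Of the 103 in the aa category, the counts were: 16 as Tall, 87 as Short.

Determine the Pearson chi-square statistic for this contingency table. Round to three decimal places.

64.183

Row totals: 151, 137, 103. Column totals: 185, 206. Grand total N = 391.
Expected counts (row total × column total / N):
  AA, Tall: 151×185/391 = 71.4450
  AA, Short: 151×206/391 = 79.5550
  Aa, Tall: 137×185/391 = 64.8210
  Aa, Short: 137×206/391 = 72.1790
  aa, Tall: 103×185/391 = 48.7340
  aa, Short: 103×206/391 = 54.2660
Contributions (O − E)²/E:
  (77 − 71.4450)²/71.4450 = 0.4319
  (74 − 79.5550)²/79.5550 = 0.3879
  (92 − 64.8210)²/64.8210 = 11.3960
  (45 − 72.1790)²/72.1790 = 10.2343
  (16 − 48.7340)²/48.7340 = 21.9870
  (87 − 54.2660)²/54.2660 = 19.7456
χ² = 0.4319 + 0.3879 + 11.3960 + 10.2343 + 21.9870 + 19.7456 = 64.183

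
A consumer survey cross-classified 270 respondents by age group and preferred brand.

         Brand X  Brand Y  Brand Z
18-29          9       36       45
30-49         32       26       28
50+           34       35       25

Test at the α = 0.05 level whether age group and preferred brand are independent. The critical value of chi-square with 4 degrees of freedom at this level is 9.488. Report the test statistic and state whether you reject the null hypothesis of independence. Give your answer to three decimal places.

24.039; reject H₀

Row totals: 90, 86, 94. Column totals: 75, 97, 98. Grand total N = 270.
Expected counts (row total × column total / N):
  18-29, Brand X: 90×75/270 = 25.0000
  18-29, Brand Y: 90×97/270 = 32.3333
  18-29, Brand Z: 90×98/270 = 32.6667
  30-49, Brand X: 86×75/270 = 23.8889
  30-49, Brand Y: 86×97/270 = 30.8963
  30-49, Brand Z: 86×98/270 = 31.2148
  50+, Brand X: 94×75/270 = 26.1111
  50+, Brand Y: 94×97/270 = 33.7704
  50+, Brand Z: 94×98/270 = 34.1185
Contributions (O − E)²/E:
  (9 − 25.0000)²/25.0000 = 10.2400
  (36 − 32.3333)²/32.3333 = 0.4158
  (45 − 32.6667)²/32.6667 = 4.6564
  (32 − 23.8889)²/23.8889 = 2.7540
  (26 − 30.8963)²/30.8963 = 0.7759
  (28 − 31.2148)²/31.2148 = 0.3311
  (34 − 26.1111)²/26.1111 = 2.3835
  (35 − 33.7704)²/33.7704 = 0.0448
  (25 − 34.1185)²/34.1185 = 2.4370
χ² = 10.2400 + 0.4158 + 4.6564 + 2.7540 + 0.7759 + 0.3311 + 2.3835 + 0.0448 + 2.4370 = 24.039
df = (3−1)(3−1) = 4. Since 24.039 > 9.488, reject the null hypothesis of independence at α = 0.05.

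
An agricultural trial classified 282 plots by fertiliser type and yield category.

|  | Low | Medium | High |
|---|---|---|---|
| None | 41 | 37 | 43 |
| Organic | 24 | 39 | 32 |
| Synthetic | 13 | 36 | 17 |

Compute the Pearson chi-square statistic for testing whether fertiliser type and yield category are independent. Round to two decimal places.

10.95

Row totals: 121, 95, 66. Column totals: 78, 112, 92. Grand total N = 282.
Expected counts (row total × column total / N):
  None, Low: 121×78/282 = 33.468
  None, Medium: 121×112/282 = 48.057
  None, High: 121×92/282 = 39.475
  Organic, Low: 95×78/282 = 26.277
  Organic, Medium: 95×112/282 = 37.730
  Organic, High: 95×92/282 = 30.993
  Synthetic, Low: 66×78/282 = 18.255
  Synthetic, Medium: 66×112/282 = 26.213
  Synthetic, High: 66×92/282 = 21.532
Contributions (O − E)²/E:
  (41 − 33.468)²/33.468 = 1.6951
  (37 − 48.057)²/48.057 = 2.5440
  (43 − 39.475)²/39.475 = 0.3148
  (24 − 26.277)²/26.277 = 0.1973
  (39 − 37.730)²/37.730 = 0.0427
  (32 − 30.993)²/30.993 = 0.0327
  (13 − 18.255)²/18.255 = 1.5127
  (36 − 26.213)²/26.213 = 3.6541
  (17 − 21.532)²/21.532 = 0.9539
χ² = 1.6951 + 2.5440 + 0.3148 + 0.1973 + 0.0427 + 0.0327 + 1.5127 + 3.6541 + 0.9539 = 10.95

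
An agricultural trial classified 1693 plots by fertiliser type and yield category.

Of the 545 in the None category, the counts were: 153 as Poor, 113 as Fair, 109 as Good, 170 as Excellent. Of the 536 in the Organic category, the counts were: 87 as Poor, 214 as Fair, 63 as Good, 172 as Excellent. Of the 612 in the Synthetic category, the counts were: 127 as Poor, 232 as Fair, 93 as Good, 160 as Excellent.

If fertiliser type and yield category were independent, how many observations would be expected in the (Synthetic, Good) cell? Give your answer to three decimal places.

Row total (Synthetic) = 612; column total (Good) = 265; grand total N = 1693.
Expected count = (row total × column total) / N = 612 × 265 / 1693 = 95.794.

95.794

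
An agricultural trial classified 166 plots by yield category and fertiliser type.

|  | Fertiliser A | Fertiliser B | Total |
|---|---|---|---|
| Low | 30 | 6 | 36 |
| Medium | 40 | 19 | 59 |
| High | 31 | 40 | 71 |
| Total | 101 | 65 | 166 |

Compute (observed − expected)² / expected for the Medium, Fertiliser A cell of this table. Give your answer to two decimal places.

Row total (Medium) = 59; column total (Fertiliser A) = 101; N = 166.
Expected count E = 59 × 101 / 166 = 35.898.
Contribution = (O − E)²/E = (40 − 35.898)² / 35.898 = 0.47.

0.47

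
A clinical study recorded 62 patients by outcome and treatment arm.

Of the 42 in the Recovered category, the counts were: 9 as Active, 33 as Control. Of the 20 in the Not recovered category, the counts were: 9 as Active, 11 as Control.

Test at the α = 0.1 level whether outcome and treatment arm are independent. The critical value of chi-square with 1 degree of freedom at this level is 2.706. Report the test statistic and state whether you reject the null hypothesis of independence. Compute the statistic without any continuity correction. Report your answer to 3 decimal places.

3.654; reject H₀

Row totals: 42, 20. Column totals: 18, 44. Grand total N = 62.
Expected counts (row total × column total / N):
  Recovered, Active: 42×18/62 = 12.1935
  Recovered, Control: 42×44/62 = 29.8065
  Not recovered, Active: 20×18/62 = 5.8065
  Not recovered, Control: 20×44/62 = 14.1935
Contributions (O − E)²/E:
  (9 − 12.1935)²/12.1935 = 0.8364
  (33 − 29.8065)²/29.8065 = 0.3422
  (9 − 5.8065)²/5.8065 = 1.7564
  (11 − 14.1935)²/14.1935 = 0.7185
χ² = 0.8364 + 0.3422 + 1.7564 + 0.7185 = 3.654
df = (2−1)(2−1) = 1. Since 3.654 > 2.706, reject the null hypothesis of independence at α = 0.1.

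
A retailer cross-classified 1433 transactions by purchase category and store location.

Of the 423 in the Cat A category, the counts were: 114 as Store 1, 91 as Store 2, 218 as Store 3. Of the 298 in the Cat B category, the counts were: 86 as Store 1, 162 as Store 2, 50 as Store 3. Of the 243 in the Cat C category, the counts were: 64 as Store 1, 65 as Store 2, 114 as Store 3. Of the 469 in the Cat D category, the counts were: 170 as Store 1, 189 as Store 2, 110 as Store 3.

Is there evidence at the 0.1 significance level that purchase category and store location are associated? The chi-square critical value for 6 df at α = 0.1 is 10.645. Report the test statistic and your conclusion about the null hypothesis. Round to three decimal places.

160.751; reject H₀

Row totals: 423, 298, 243, 469. Column totals: 434, 507, 492. Grand total N = 1433.
Expected counts (row total × column total / N):
  Cat A, Store 1: 423×434/1433 = 128.1103
  Cat A, Store 2: 423×507/1433 = 149.6588
  Cat A, Store 3: 423×492/1433 = 145.2310
  Cat B, Store 1: 298×434/1433 = 90.2526
  Cat B, Store 2: 298×507/1433 = 105.4334
  Cat B, Store 3: 298×492/1433 = 102.3140
  Cat C, Store 1: 243×434/1433 = 73.5953
  Cat C, Store 2: 243×507/1433 = 85.9742
  Cat C, Store 3: 243×492/1433 = 83.4306
  Cat D, Store 1: 469×434/1433 = 142.0419
  Cat D, Store 2: 469×507/1433 = 165.9337
  Cat D, Store 3: 469×492/1433 = 161.0244
Contributions (O − E)²/E:
  (114 − 128.1103)²/128.1103 = 1.5541
  (91 − 149.6588)²/149.6588 = 22.9913
  (218 − 145.2310)²/145.2310 = 36.4614
  (86 − 90.2526)²/90.2526 = 0.2004
  (162 − 105.4334)²/105.4334 = 30.3488
  (50 − 102.3140)²/102.3140 = 26.7486
  (64 − 73.5953)²/73.5953 = 1.2510
  (65 − 85.9742)²/85.9742 = 5.1168
  (114 − 83.4306)²/83.4306 = 11.2008
  (170 − 142.0419)²/142.0419 = 5.5030
  (189 − 165.9337)²/165.9337 = 3.2064
  (110 − 161.0244)²/161.0244 = 16.1683
χ² = 1.5541 + 22.9913 + 36.4614 + 0.2004 + 30.3488 + 26.7486 + 1.2510 + 5.1168 + 11.2008 + 5.5030 + 3.2064 + 16.1683 = 160.751
df = (4−1)(3−1) = 6. Since 160.751 > 10.645, reject the null hypothesis of independence at α = 0.1.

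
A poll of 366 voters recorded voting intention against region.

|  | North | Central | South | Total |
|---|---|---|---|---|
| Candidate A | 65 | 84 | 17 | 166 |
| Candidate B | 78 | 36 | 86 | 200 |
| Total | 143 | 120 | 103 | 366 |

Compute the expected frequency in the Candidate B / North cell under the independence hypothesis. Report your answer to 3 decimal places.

78.142

Row total (Candidate B) = 200; column total (North) = 143; grand total N = 366.
Expected count = (row total × column total) / N = 200 × 143 / 366 = 78.142.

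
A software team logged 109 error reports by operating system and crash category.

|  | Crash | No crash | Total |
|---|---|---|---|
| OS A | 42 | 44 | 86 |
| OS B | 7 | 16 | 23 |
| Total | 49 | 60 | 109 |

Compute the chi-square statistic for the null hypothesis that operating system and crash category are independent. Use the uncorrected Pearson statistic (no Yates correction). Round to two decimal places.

2.48

Grand total N = 109.
Expected counts (row total × column total / N):
  OS A, Crash: 86×49/109 = 38.661
  OS A, No crash: 86×60/109 = 47.339
  OS B, Crash: 23×49/109 = 10.339
  OS B, No crash: 23×60/109 = 12.661
Contributions (O − E)²/E:
  (42 − 38.661)²/38.661 = 0.2884
  (44 − 47.339)²/47.339 = 0.2355
  (7 − 10.339)²/10.339 = 1.0783
  (16 − 12.661)²/12.661 = 0.8806
χ² = 0.2884 + 0.2355 + 1.0783 + 0.8806 = 2.48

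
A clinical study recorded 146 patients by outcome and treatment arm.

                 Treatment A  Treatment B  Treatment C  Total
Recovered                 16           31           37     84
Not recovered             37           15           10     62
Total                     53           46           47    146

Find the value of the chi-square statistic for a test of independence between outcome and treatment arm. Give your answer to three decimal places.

26.688

Grand total N = 146.
Expected counts (row total × column total / N):
  Recovered, Treatment A: 84×53/146 = 30.49315
  Recovered, Treatment B: 84×46/146 = 26.46575
  Recovered, Treatment C: 84×47/146 = 27.04110
  Not recovered, Treatment A: 62×53/146 = 22.50685
  Not recovered, Treatment B: 62×46/146 = 19.53425
  Not recovered, Treatment C: 62×47/146 = 19.95890
Contributions (O − E)²/E:
  (16 − 30.49315)²/30.49315 = 6.8885
  (31 − 26.46575)²/26.46575 = 0.7768
  (37 − 27.04110)²/27.04110 = 3.6677
  (37 − 22.50685)²/22.50685 = 9.3328
  (15 − 19.53425)²/19.53425 = 1.0525
  (10 − 19.95890)²/19.95890 = 4.9692
χ² = 6.8885 + 0.7768 + 3.6677 + 9.3328 + 1.0525 + 4.9692 = 26.688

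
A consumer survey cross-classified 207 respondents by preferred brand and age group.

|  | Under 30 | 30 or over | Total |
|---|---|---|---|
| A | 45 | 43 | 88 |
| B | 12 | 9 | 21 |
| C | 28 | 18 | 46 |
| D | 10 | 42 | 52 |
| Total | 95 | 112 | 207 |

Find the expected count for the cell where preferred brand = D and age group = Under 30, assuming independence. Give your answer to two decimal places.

Row total (D) = 52; column total (Under 30) = 95; grand total N = 207.
Expected count = (row total × column total) / N = 52 × 95 / 207 = 23.86.

23.86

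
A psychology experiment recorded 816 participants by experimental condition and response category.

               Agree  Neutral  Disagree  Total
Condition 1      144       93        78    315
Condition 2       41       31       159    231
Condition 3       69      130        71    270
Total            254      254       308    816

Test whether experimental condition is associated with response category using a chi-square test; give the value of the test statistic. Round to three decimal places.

Grand total N = 816.
Expected counts (row total × column total / N):
  Condition 1, Agree: 315×254/816 = 98.0515
  Condition 1, Neutral: 315×254/816 = 98.0515
  Condition 1, Disagree: 315×308/816 = 118.8971
  Condition 2, Agree: 231×254/816 = 71.9044
  Condition 2, Neutral: 231×254/816 = 71.9044
  Condition 2, Disagree: 231×308/816 = 87.1912
  Condition 3, Agree: 270×254/816 = 84.0441
  Condition 3, Neutral: 270×254/816 = 84.0441
  Condition 3, Disagree: 270×308/816 = 101.9118
Contributions (O − E)²/E:
  (144 − 98.0515)²/98.0515 = 21.5322
  (93 − 98.0515)²/98.0515 = 0.2602
  (78 − 118.8971)²/118.8971 = 14.0674
  (41 − 71.9044)²/71.9044 = 13.2827
  (31 − 71.9044)²/71.9044 = 23.2694
  (159 − 87.1912)²/87.1912 = 59.1402
  (69 − 84.0441)²/84.0441 = 2.6929
  (130 − 84.0441)²/84.0441 = 25.1290
  (71 − 101.9118)²/101.9118 = 9.3761
χ² = 21.5322 + 0.2602 + 14.0674 + 13.2827 + 23.2694 + 59.1402 + 2.6929 + 25.1290 + 9.3761 = 168.750

168.750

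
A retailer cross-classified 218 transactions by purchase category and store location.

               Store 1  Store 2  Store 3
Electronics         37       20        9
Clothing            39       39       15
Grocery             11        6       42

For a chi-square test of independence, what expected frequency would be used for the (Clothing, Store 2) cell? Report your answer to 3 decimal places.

27.729

Row total (Clothing) = 93; column total (Store 2) = 65; grand total N = 218.
Expected count = (row total × column total) / N = 93 × 65 / 218 = 27.729.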